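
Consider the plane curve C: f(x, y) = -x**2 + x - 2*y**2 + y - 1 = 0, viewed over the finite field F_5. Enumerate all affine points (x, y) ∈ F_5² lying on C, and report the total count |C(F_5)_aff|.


Affine F_5-points: {(3, 4)}; count = 1.

For each of the 25 pairs (x, y) ∈ F_5², evaluate f(x, y) mod 5. Record the zeros.
  x = 0: [0↦4, 1↦3, 2↦3, 3↦4, 4↦1]  zeros at y ∈ ∅
  x = 1: [0↦4, 1↦3, 2↦3, 3↦4, 4↦1]  zeros at y ∈ ∅
  x = 2: [0↦2, 1↦1, 2↦1, 3↦2, 4↦4]  zeros at y ∈ ∅
  x = 3: [0↦3, 1↦2, 2↦2, 3↦3, 4↦0]  zeros at y ∈ {4}
  x = 4: [0↦2, 1↦1, 2↦1, 3↦2, 4↦4]  zeros at y ∈ ∅
Collecting zeros: affine points = {(3, 4)}.
Total count |C(F_5)_aff| = 1.


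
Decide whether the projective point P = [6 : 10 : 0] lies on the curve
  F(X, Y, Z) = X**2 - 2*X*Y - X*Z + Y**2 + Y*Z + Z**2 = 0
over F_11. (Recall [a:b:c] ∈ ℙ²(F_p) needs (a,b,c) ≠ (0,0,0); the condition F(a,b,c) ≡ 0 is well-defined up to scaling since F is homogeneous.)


F(6,10,0) ≡ 5 (mod 11); P is NOT on the curve.

Evaluate F(6, 10, 0) term-by-term (mod 11).
  X**2 ↦ 1·36·1·1 = 36
  -2*X*Y ↦ -2·6·10·1 = -120
  -X*Z ↦ -1·6·1·0 = 0
  Y**2 ↦ 1·1·100·1 = 100
  Y*Z ↦ 1·1·10·0 = 0
  Z**2 ↦ 1·1·1·0 = 0
Sum: F(6, 10, 0) = (36) + (-120) + (0) + (100) + (0) + (0) = 16.
Reducing mod 11: 16 ≡ 5 (mod 11).
Since F(a, b, c) ≡ 5 ≠ 0 (mod 11), P does NOT lie on the curve.


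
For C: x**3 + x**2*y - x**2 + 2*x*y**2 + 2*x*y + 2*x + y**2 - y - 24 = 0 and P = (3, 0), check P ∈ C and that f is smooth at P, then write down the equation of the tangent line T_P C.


Tangent line at P: 23*x + 14*y - 69 = 0.

Step 1: f(3, 0) = 0, so P lies on C.
Step 2: partial derivatives
  f_x(x, y) = 3*x**2 + 2*x*y - 2*x + 2*y**2 + 2*y + 2, f_y(x, y) = x**2 + 4*x*y + 2*x + 2*y - 1.
  f_x(P) = 23, f_y(P) = 14 (gradient nonzero, so P is smooth).
Step 3: tangent line at P: 23·(x − 3) + 14·(y − 0) = 0.
Expanding: 23*x + 14*y - 69 = 0.


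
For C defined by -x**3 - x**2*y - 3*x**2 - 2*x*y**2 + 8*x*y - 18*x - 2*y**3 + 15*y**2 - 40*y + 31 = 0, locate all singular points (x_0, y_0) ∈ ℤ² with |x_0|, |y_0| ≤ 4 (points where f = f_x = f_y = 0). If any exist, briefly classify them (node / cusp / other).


Singular points: {(-2, 3)}; classification: cusp.

Compute partial derivatives:
  f_x = -3*x**2 - 2*x*y - 6*x - 2*y**2 + 8*y - 18.
  f_y = -x**2 - 4*x*y + 8*x - 6*y**2 + 30*y - 40.
Scan x_0 ∈ {−4, ..., 4}. For each x_0, f_y(x_0, y) is a polynomial in y; find its integer roots y ∈ {−4, ..., 4}, then test f_x and f at those candidates.
  x = -4: f_y(-4, y) = -6*y**2 + 46*y - 88; vanishes at y ∈ {4}. (-4, 4): f_x = -10 ≠ 0.
  x = -3: f_y(-3, y) = -6*y**2 + 42*y - 73; no integer root y with |y| ≤ 4.
  x = -2: f_y(-2, y) = -6*y**2 + 38*y - 60; vanishes at y ∈ {3}. (-2, 3): f_x = 0, f = 0 — SINGULAR.
  x = -1: f_y(-1, y) = -6*y**2 + 34*y - 49; no integer root y with |y| ≤ 4.
  x = 0: f_y(0, y) = -6*y**2 + 30*y - 40; no integer root y with |y| ≤ 4.
  x = 1: f_y(1, y) = -6*y**2 + 26*y - 33; no integer root y with |y| ≤ 4.
  x = 2: f_y(2, y) = -6*y**2 + 22*y - 28; no integer root y with |y| ≤ 4.
  x = 3: f_y(3, y) = -6*y**2 + 18*y - 25; no integer root y with |y| ≤ 4.
  x = 4: f_y(4, y) = -6*y**2 + 14*y - 24; no integer root y with |y| ≤ 4.
Only singular point on the grid: (-2, 3).
Classify: substitute x = -2 + u, y = 3 + v and expand: f = -u**3 - u**2*v - 2*u*v**2 - 2*v**3 + v**2.
No constant or linear terms (consistent with a singular point). Quadratic part: v**2. Cubic part: -u**3 - u**2*v - 2*u*v**2 - 2*v**3.
The quadratic part v**2 is a perfect square, so there is a single (double) tangent line v = 0, i.e. y = 3. Restricting the cubic part to that line (v = 0) leaves -u**3 ≠ 0, so f is not divisible by v and the branch is v² ≈ u**3 to lowest order — this is a cusp.
Classification: cusp.


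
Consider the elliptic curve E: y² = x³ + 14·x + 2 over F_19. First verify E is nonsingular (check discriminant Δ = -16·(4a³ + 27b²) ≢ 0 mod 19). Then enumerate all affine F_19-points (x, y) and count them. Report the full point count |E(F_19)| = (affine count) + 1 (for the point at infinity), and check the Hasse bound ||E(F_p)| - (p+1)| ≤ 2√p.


Affine points = {(1, 6), (1, 13), (2, 0), (5, 8), (5, 11), (6, 6), (6, 13), (7, 5), (7, 14), (11, 9), (11, 10), (12, 6), (12, 13), (13, 5), (13, 14), (14, 4), (14, 15), (16, 3), (16, 16), (17, 2), (17, 17), (18, 5), (18, 14)}; affine count = 23; |E(F_19)| = 24.

Discriminant check: Δ ∝ 4a³ + 27b² = 4·14³ + 27·2² = 4·2744 + 27·4 ≡ 7 (mod 19). Nonzero ⇒ E is nonsingular.
For each x ∈ F_19, compute rhs = x³ + 14·x + 2 mod 19, then count y ∈ F_19 with y² ≡ rhs.
  x = 0: rhs = 2, matching y values: none (0 points).
  x = 1: rhs = 17, matching y values: 6, 13 (2 points).
  x = 2: rhs = 0, matching y values: 0 (1 points).
  x = 3: rhs = 14, matching y values: none (0 points).
  x = 4: rhs = 8, matching y values: none (0 points).
  x = 5: rhs = 7, matching y values: 8, 11 (2 points).
  x = 6: rhs = 17, matching y values: 6, 13 (2 points).
  x = 7: rhs = 6, matching y values: 5, 14 (2 points).
  x = 8: rhs = 18, matching y values: none (0 points).
  x = 9: rhs = 2, matching y values: none (0 points).
  x = 10: rhs = 2, matching y values: none (0 points).
  x = 11: rhs = 5, matching y values: 9, 10 (2 points).
  x = 12: rhs = 17, matching y values: 6, 13 (2 points).
  x = 13: rhs = 6, matching y values: 5, 14 (2 points).
  x = 14: rhs = 16, matching y values: 4, 15 (2 points).
  x = 15: rhs = 15, matching y values: none (0 points).
  x = 16: rhs = 9, matching y values: 3, 16 (2 points).
  x = 17: rhs = 4, matching y values: 2, 17 (2 points).
  x = 18: rhs = 6, matching y values: 5, 14 (2 points).
Total affine count: 23.
Full point count |E(F_19)| = 23 + 1 = 24.
Hasse bound: |24 − (19+1)| = |4| = 4 ≤ 2√19 ≈ 8.7178 ✓.


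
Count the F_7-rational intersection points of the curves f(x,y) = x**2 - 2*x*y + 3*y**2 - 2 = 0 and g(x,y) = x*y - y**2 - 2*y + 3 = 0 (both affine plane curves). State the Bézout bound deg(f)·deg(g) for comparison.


Common zeros: ∅; count = 0; Bézout bound = 4.

deg(f) = 2, deg(g) = 2, so Bézout bound = 4.
Scan x ∈ F_7. For each x, list the y ∈ F_7 with f(x, y) ≡ 0 and those with g(x, y) ≡ 0 (mod 7); the common zeros in that column are the intersection.
  x = 0: f ≡ 0 at y ∈ ∅; g ≡ 0 at y ∈ {1, 4}; common: ∅.
  x = 1: f ≡ 0 at y ∈ {1, 2}; g ≡ 0 at y ∈ ∅; common: ∅.
  x = 2: f ≡ 0 at y ∈ ∅; g ≡ 0 at y ∈ ∅; common: ∅.
  x = 3: f ≡ 0 at y ∈ {0, 2}; g ≡ 0 at y ∈ ∅; common: ∅.
  x = 4: f ≡ 0 at y ∈ {0, 5}; g ≡ 0 at y ∈ {3, 6}; common: ∅.
  x = 5: f ≡ 0 at y ∈ ∅; g ≡ 0 at y ∈ {5}; common: ∅.
  x = 6: f ≡ 0 at y ∈ {5, 6}; g ≡ 0 at y ∈ {2}; common: ∅.
Collecting: common zeros = ∅, so the count is 0.
Comparison with the Bézout bound: 0 ≤ 4 = deg(f)·deg(g), as expected for curves with no common component (the affine F_7-count falls short of the bound because intersections may lie at infinity, over extension fields, or carry multiplicity).


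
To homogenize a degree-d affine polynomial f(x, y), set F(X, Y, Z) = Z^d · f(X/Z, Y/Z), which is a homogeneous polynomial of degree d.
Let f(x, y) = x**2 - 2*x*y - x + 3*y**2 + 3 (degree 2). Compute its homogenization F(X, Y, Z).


F(X, Y, Z) = X**2 - 2*X*Y - X*Z + 3*Y**2 + 3*Z**2

deg(f) = 2.
Substitute x = X/Z, y = Y/Z into f, then multiply by Z^2.
  monomial 1·x^2·y^0 ↦ 1·X^2·Y^0·Z^0.
  monomial -2·x^1·y^1 ↦ -2·X^1·Y^1·Z^0.
  monomial -1·x^1·y^0 ↦ -1·X^1·Y^0·Z^1.
  monomial 3·x^0·y^2 ↦ 3·X^0·Y^2·Z^0.
  monomial 3·x^0·y^0 ↦ 3·X^0·Y^0·Z^2.
Collecting: F(X, Y, Z) = X**2 - 2*X*Y - X*Z + 3*Y**2 + 3*Z**2.


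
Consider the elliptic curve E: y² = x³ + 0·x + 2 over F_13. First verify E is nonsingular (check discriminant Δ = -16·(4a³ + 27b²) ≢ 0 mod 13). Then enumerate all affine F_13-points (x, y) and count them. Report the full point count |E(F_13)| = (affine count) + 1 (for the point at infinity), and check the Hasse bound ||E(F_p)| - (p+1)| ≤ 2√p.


Affine points = {(1, 4), (1, 9), (2, 6), (2, 7), (3, 4), (3, 9), (4, 1), (4, 12), (5, 6), (5, 7), (6, 6), (6, 7), (9, 4), (9, 9), (10, 1), (10, 12), (12, 1), (12, 12)}; affine count = 18; |E(F_13)| = 19.

Discriminant check: Δ ∝ 4a³ + 27b² = 4·0³ + 27·2² = 4·0 + 27·4 ≡ 4 (mod 13). Nonzero ⇒ E is nonsingular.
For each x ∈ F_13, compute rhs = x³ + 0·x + 2 mod 13, then count y ∈ F_13 with y² ≡ rhs.
  x = 0: rhs = 2, matching y values: none (0 points).
  x = 1: rhs = 3, matching y values: 4, 9 (2 points).
  x = 2: rhs = 10, matching y values: 6, 7 (2 points).
  x = 3: rhs = 3, matching y values: 4, 9 (2 points).
  x = 4: rhs = 1, matching y values: 1, 12 (2 points).
  x = 5: rhs = 10, matching y values: 6, 7 (2 points).
  x = 6: rhs = 10, matching y values: 6, 7 (2 points).
  x = 7: rhs = 7, matching y values: none (0 points).
  x = 8: rhs = 7, matching y values: none (0 points).
  x = 9: rhs = 3, matching y values: 4, 9 (2 points).
  x = 10: rhs = 1, matching y values: 1, 12 (2 points).
  x = 11: rhs = 7, matching y values: none (0 points).
  x = 12: rhs = 1, matching y values: 1, 12 (2 points).
Total affine count: 18.
Full point count |E(F_13)| = 18 + 1 = 19.
Hasse bound: |19 − (13+1)| = |5| = 5 ≤ 2√13 ≈ 7.2111 ✓.


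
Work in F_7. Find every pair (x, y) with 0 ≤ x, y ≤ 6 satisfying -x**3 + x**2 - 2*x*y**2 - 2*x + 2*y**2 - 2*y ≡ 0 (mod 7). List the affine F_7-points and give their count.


Affine F_7-points: {(0, 0), (0, 1), (1, 6), (4, 0), (4, 2)}; count = 5.

For each of the 49 pairs (x, y) ∈ F_7², evaluate f(x, y) mod 7. Record the zeros.
  x = 0: [0↦0, 1↦0, 2↦4, 3↦5, 4↦3, 5↦5, 6↦4]  zeros at y ∈ {0, 1}
  x = 1: [0↦5, 1↦3, 2↦1, 3↦6, 4↦4, 5↦2, 6↦0]  zeros at y ∈ {6}
  x = 2: [0↦6, 1↦2, 2↦1, 3↦3, 4↦1, 5↦2, 6↦6]  zeros at y ∈ ∅
  x = 3: [0↦4, 1↦5, 2↦5, 3↦4, 4↦2, 5↦6, 6↦2]  zeros at y ∈ ∅
  x = 4: [0↦0, 1↦6, 2↦0, 3↦3, 4↦1, 5↦1, 6↦3]  zeros at y ∈ {0, 2}
  x = 5: [0↦2, 1↦6, 2↦1, 3↦1, 4↦6, 5↦2, 6↦3]  zeros at y ∈ ∅
  x = 6: [0↦4, 1↦6, 2↦2, 3↦6, 4↦4, 5↦3, 6↦3]  zeros at y ∈ ∅
Collecting zeros: affine points = {(0, 0), (0, 1), (1, 6), (4, 0), (4, 2)}.
Total count |C(F_7)_aff| = 5.


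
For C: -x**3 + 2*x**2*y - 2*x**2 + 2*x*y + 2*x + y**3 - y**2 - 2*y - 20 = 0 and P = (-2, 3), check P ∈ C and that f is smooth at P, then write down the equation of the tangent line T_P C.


Tangent line at P: -20*x + 23*y - 109 = 0.

Step 1: f(-2, 3) = 0, so P lies on C.
Step 2: partial derivatives
  f_x(x, y) = -3*x**2 + 4*x*y - 4*x + 2*y + 2, f_y(x, y) = 2*x**2 + 2*x + 3*y**2 - 2*y - 2.
  f_x(P) = -20, f_y(P) = 23 (gradient nonzero, so P is smooth).
Step 3: tangent line at P: -20·(x − -2) + 23·(y − 3) = 0.
Expanding: -20*x + 23*y - 109 = 0.


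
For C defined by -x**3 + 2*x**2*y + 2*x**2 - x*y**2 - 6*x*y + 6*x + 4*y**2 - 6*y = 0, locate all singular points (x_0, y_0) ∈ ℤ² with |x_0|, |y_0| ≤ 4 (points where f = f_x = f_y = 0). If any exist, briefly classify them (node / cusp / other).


Singular points: {(3, 3)}; classification: node.

Compute partial derivatives:
  f_x = -3*x**2 + 4*x*y + 4*x - y**2 - 6*y + 6.
  f_y = 2*x**2 - 2*x*y - 6*x + 8*y - 6.
Scan x_0 ∈ {−4, ..., 4}. For each x_0, f_y(x_0, y) is a polynomial in y; find its integer roots y ∈ {−4, ..., 4}, then test f_x and f at those candidates.
  x = -4: f_y(-4, y) = 16*y + 50; no integer root y with |y| ≤ 4.
  x = -3: f_y(-3, y) = 14*y + 30; no integer root y with |y| ≤ 4.
  x = -2: f_y(-2, y) = 12*y + 14; no integer root y with |y| ≤ 4.
  x = -1: f_y(-1, y) = 10*y + 2; no integer root y with |y| ≤ 4.
  x = 0: f_y(0, y) = 8*y - 6; no integer root y with |y| ≤ 4.
  x = 1: f_y(1, y) = 6*y - 10; no integer root y with |y| ≤ 4.
  x = 2: f_y(2, y) = 4*y - 10; no integer root y with |y| ≤ 4.
  x = 3: f_y(3, y) = 2*y - 6; vanishes at y ∈ {3}. (3, 3): f_x = 0, f = 0 — SINGULAR.
  x = 4: f_y(4, y) = 2; no integer root y with |y| ≤ 4.
Only singular point on the grid: (3, 3).
Classify: substitute x = 3 + u, y = 3 + v and expand: f = -u**3 + 2*u**2*v - u**2 - u*v**2 + v**2.
No constant or linear terms (consistent with a singular point). Quadratic part: -u**2 + v**2. Cubic part: -u**3 + 2*u**2*v - u*v**2.
The quadratic part v**2 - u**2 = (v − u)(v + u) splits into two distinct linear factors, so there are two distinct tangent lines y − 3 = ±(x − 3) — this is a node (ordinary double point).
Classification: node.


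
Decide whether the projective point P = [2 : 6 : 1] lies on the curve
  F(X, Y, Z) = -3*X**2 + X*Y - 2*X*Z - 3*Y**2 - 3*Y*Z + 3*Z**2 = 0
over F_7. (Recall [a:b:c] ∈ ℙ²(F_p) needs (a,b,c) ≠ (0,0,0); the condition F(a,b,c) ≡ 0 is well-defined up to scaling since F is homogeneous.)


F(2,6,1) ≡ 6 (mod 7); P is NOT on the curve.

Evaluate F(2, 6, 1) term-by-term (mod 7).
  -3*X**2 ↦ -3·4·1·1 = -12
  X*Y ↦ 1·2·6·1 = 12
  -2*X*Z ↦ -2·2·1·1 = -4
  -3*Y**2 ↦ -3·1·36·1 = -108
  -3*Y*Z ↦ -3·1·6·1 = -18
  3*Z**2 ↦ 3·1·1·1 = 3
Sum: F(2, 6, 1) = (-12) + (12) + (-4) + (-108) + (-18) + (3) = -127.
Reducing mod 7: -127 ≡ 6 (mod 7).
Since F(a, b, c) ≡ 6 ≠ 0 (mod 7), P does NOT lie on the curve.


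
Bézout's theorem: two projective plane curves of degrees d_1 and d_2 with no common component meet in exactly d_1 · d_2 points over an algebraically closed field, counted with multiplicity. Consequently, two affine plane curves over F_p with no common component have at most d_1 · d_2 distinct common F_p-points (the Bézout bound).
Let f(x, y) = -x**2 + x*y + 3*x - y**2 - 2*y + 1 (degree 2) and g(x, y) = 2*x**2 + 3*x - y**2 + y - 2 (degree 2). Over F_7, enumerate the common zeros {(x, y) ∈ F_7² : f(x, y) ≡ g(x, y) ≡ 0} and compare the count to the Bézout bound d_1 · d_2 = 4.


Common zeros: {(5, 1)}; count = 1; Bézout bound = 4.

deg(f) = 2, deg(g) = 2, so Bézout bound = 4.
Scan x ∈ F_7. For each x, list the y ∈ F_7 with f(x, y) ≡ 0 and those with g(x, y) ≡ 0 (mod 7); the common zeros in that column are the intersection.
  x = 0: f ≡ 0 at y ∈ {2, 3}; g ≡ 0 at y ∈ {4}; common: ∅.
  x = 1: f ≡ 0 at y ∈ ∅; g ≡ 0 at y ∈ ∅; common: ∅.
  x = 2: f ≡ 0 at y ∈ ∅; g ≡ 0 at y ∈ {4}; common: ∅.
  x = 3: f ≡ 0 at y ∈ ∅; g ≡ 0 at y ∈ ∅; common: ∅.
  x = 4: f ≡ 0 at y ∈ ∅; g ≡ 0 at y ∈ {0, 1}; common: ∅.
  x = 5: f ≡ 0 at y ∈ {1, 2}; g ≡ 0 at y ∈ {0, 1}; common: {1}.
  x = 6: f ≡ 0 at y ∈ {1, 3}; g ≡ 0 at y ∈ ∅; common: ∅.
Collecting: common zeros = {(5, 1)}, so the count is 1.
Comparison with the Bézout bound: 1 ≤ 4 = deg(f)·deg(g), as expected for curves with no common component (the affine F_7-count falls short of the bound because intersections may lie at infinity, over extension fields, or carry multiplicity).


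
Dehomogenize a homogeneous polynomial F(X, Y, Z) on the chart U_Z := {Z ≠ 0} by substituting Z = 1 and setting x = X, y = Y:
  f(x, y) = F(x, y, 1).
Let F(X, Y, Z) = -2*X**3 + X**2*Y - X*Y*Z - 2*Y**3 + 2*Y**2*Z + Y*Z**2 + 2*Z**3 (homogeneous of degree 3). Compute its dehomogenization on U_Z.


f(x, y) = -2*x**3 + x**2*y - x*y - 2*y**3 + 2*y**2 + y + 2

On U_Z we set Z = 1. Each monomial c·X^i·Y^j·Z^k in F becomes c·x^i·y^j·1^k = c·x^i·y^j.
Substituting Z = 1: F(X, Y, 1) = -2*x**3 + x**2*y - x*y - 2*y**3 + 2*y**2 + y + 2.
Note: deg(f) ≤ deg(F) = 3; strict inequality happens when F is divisible by Z (lost terms).


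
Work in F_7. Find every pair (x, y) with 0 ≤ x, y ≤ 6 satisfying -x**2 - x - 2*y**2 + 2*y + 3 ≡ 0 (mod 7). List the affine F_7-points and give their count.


Affine F_7-points: {(0, 4), (2, 2), (2, 6), (3, 3), (3, 5), (4, 2), (4, 6), (6, 4)}; count = 8.

For each of the 49 pairs (x, y) ∈ F_7², evaluate f(x, y) mod 7. Record the zeros.
  x = 0: [0↦3, 1↦3, 2↦6, 3↦5, 4↦0, 5↦5, 6↦6]  zeros at y ∈ {4}
  x = 1: [0↦1, 1↦1, 2↦4, 3↦3, 4↦5, 5↦3, 6↦4]  zeros at y ∈ ∅
  x = 2: [0↦4, 1↦4, 2↦0, 3↦6, 4↦1, 5↦6, 6↦0]  zeros at y ∈ {2, 6}
  x = 3: [0↦5, 1↦5, 2↦1, 3↦0, 4↦2, 5↦0, 6↦1]  zeros at y ∈ {3, 5}
  x = 4: [0↦4, 1↦4, 2↦0, 3↦6, 4↦1, 5↦6, 6↦0]  zeros at y ∈ {2, 6}
  x = 5: [0↦1, 1↦1, 2↦4, 3↦3, 4↦5, 5↦3, 6↦4]  zeros at y ∈ ∅
  x = 6: [0↦3, 1↦3, 2↦6, 3↦5, 4↦0, 5↦5, 6↦6]  zeros at y ∈ {4}
Collecting zeros: affine points = {(0, 4), (2, 2), (2, 6), (3, 3), (3, 5), (4, 2), (4, 6), (6, 4)}.
Total count |C(F_7)_aff| = 8.


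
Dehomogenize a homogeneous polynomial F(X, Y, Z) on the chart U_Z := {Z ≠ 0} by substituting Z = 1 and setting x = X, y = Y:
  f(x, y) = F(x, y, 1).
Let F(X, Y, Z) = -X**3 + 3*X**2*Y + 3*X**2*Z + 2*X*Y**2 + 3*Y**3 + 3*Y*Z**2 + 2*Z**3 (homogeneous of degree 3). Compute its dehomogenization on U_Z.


f(x, y) = -x**3 + 3*x**2*y + 3*x**2 + 2*x*y**2 + 3*y**3 + 3*y + 2

On U_Z we set Z = 1. Each monomial c·X^i·Y^j·Z^k in F becomes c·x^i·y^j·1^k = c·x^i·y^j.
Substituting Z = 1: F(X, Y, 1) = -x**3 + 3*x**2*y + 3*x**2 + 2*x*y**2 + 3*y**3 + 3*y + 2.
Note: deg(f) ≤ deg(F) = 3; strict inequality happens when F is divisible by Z (lost terms).


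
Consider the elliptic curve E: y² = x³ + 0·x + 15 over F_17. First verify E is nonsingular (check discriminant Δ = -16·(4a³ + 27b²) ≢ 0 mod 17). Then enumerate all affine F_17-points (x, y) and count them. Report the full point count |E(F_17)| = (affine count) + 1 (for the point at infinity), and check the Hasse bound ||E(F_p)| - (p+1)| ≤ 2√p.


Affine points = {(0, 7), (0, 10), (1, 4), (1, 13), (3, 5), (3, 12), (5, 2), (5, 15), (7, 1), (7, 16), (8, 0), (9, 8), (9, 9), (12, 3), (12, 14), (13, 6), (13, 11)}; affine count = 17; |E(F_17)| = 18.

Discriminant check: Δ ∝ 4a³ + 27b² = 4·0³ + 27·15² = 4·0 + 27·225 ≡ 6 (mod 17). Nonzero ⇒ E is nonsingular.
For each x ∈ F_17, compute rhs = x³ + 0·x + 15 mod 17, then count y ∈ F_17 with y² ≡ rhs.
  x = 0: rhs = 15, matching y values: 7, 10 (2 points).
  x = 1: rhs = 16, matching y values: 4, 13 (2 points).
  x = 2: rhs = 6, matching y values: none (0 points).
  x = 3: rhs = 8, matching y values: 5, 12 (2 points).
  x = 4: rhs = 11, matching y values: none (0 points).
  x = 5: rhs = 4, matching y values: 2, 15 (2 points).
  x = 6: rhs = 10, matching y values: none (0 points).
  x = 7: rhs = 1, matching y values: 1, 16 (2 points).
  x = 8: rhs = 0, matching y values: 0 (1 points).
  x = 9: rhs = 13, matching y values: 8, 9 (2 points).
  x = 10: rhs = 12, matching y values: none (0 points).
  x = 11: rhs = 3, matching y values: none (0 points).
  x = 12: rhs = 9, matching y values: 3, 14 (2 points).
  x = 13: rhs = 2, matching y values: 6, 11 (2 points).
  x = 14: rhs = 5, matching y values: none (0 points).
  x = 15: rhs = 7, matching y values: none (0 points).
  x = 16: rhs = 14, matching y values: none (0 points).
Total affine count: 17.
Full point count |E(F_17)| = 17 + 1 = 18.
Hasse bound: |18 − (17+1)| = |0| = 0 ≤ 2√17 ≈ 8.2462 ✓.


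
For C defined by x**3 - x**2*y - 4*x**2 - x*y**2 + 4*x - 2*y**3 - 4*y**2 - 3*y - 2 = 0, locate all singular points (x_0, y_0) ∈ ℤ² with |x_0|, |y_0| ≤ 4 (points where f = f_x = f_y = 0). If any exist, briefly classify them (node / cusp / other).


Singular points: {(1, -1)}; classification: cusp.

Compute partial derivatives:
  f_x = 3*x**2 - 2*x*y - 8*x - y**2 + 4.
  f_y = -x**2 - 2*x*y - 6*y**2 - 8*y - 3.
Scan x_0 ∈ {−4, ..., 4}. For each x_0, f_y(x_0, y) is a polynomial in y; find its integer roots y ∈ {−4, ..., 4}, then test f_x and f at those candidates.
  x = -4: f_y(-4, y) = -6*y**2 - 19; no integer root y with |y| ≤ 4.
  x = -3: f_y(-3, y) = -6*y**2 - 2*y - 12; no integer root y with |y| ≤ 4.
  x = -2: f_y(-2, y) = -6*y**2 - 4*y - 7; no integer root y with |y| ≤ 4.
  x = -1: f_y(-1, y) = -6*y**2 - 6*y - 4; no integer root y with |y| ≤ 4.
  x = 0: f_y(0, y) = -6*y**2 - 8*y - 3; no integer root y with |y| ≤ 4.
  x = 1: f_y(1, y) = -6*y**2 - 10*y - 4; vanishes at y ∈ {-1}. (1, -1): f_x = 0, f = 0 — SINGULAR.
  x = 2: f_y(2, y) = -6*y**2 - 12*y - 7; no integer root y with |y| ≤ 4.
  x = 3: f_y(3, y) = -6*y**2 - 14*y - 12; no integer root y with |y| ≤ 4.
  x = 4: f_y(4, y) = -6*y**2 - 16*y - 19; no integer root y with |y| ≤ 4.
Only singular point on the grid: (1, -1).
Classify: substitute x = 1 + u, y = -1 + v and expand: f = u**3 - u**2*v - u*v**2 - 2*v**3 + v**2.
No constant or linear terms (consistent with a singular point). Quadratic part: v**2. Cubic part: u**3 - u**2*v - u*v**2 - 2*v**3.
The quadratic part v**2 is a perfect square, so there is a single (double) tangent line v = 0, i.e. y = -1. Restricting the cubic part to that line (v = 0) leaves u**3 ≠ 0, so f is not divisible by v and the branch is v² ≈ -u**3 to lowest order — this is a cusp.
Classification: cusp.


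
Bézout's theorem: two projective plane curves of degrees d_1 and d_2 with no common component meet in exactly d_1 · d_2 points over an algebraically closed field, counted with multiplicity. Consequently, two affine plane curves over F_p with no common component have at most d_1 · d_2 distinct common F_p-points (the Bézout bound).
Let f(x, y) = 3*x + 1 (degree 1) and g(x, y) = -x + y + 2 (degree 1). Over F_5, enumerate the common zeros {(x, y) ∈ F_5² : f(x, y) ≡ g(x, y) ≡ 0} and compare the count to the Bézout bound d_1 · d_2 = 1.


Common zeros: {(3, 1)}; count = 1; Bézout bound = 1.

deg(f) = 1, deg(g) = 1, so Bézout bound = 1.
Scan x ∈ F_5. For each x, list the y ∈ F_5 with f(x, y) ≡ 0 and those with g(x, y) ≡ 0 (mod 5); the common zeros in that column are the intersection.
  x = 0: f ≡ 0 at y ∈ ∅; g ≡ 0 at y ∈ {3}; common: ∅.
  x = 1: f ≡ 0 at y ∈ ∅; g ≡ 0 at y ∈ {4}; common: ∅.
  x = 2: f ≡ 0 at y ∈ ∅; g ≡ 0 at y ∈ {0}; common: ∅.
  x = 3: f ≡ 0 at y ∈ {0, 1, 2, 3, 4}; g ≡ 0 at y ∈ {1}; common: {1}.
  x = 4: f ≡ 0 at y ∈ ∅; g ≡ 0 at y ∈ {2}; common: ∅.
Collecting: common zeros = {(3, 1)}, so the count is 1.
Comparison with the Bézout bound: 1 ≤ 1 = deg(f)·deg(g), as expected for curves with no common component (the bound is attained).


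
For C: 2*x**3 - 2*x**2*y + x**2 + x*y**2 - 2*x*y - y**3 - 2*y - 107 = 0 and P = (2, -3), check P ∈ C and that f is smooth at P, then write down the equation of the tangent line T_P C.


Tangent line at P: 67*x - 53*y - 293 = 0.

Step 1: f(2, -3) = 0, so P lies on C.
Step 2: partial derivatives
  f_x(x, y) = 6*x**2 - 4*x*y + 2*x + y**2 - 2*y, f_y(x, y) = -2*x**2 + 2*x*y - 2*x - 3*y**2 - 2.
  f_x(P) = 67, f_y(P) = -53 (gradient nonzero, so P is smooth).
Step 3: tangent line at P: 67·(x − 2) + -53·(y − -3) = 0.
Expanding: 67*x - 53*y - 293 = 0.


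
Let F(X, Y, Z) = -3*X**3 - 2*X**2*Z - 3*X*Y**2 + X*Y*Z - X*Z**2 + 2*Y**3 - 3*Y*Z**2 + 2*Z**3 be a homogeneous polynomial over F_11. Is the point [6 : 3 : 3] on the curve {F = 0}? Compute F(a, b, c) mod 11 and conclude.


F(6,3,3) ≡ 2 (mod 11); P is NOT on the curve.

Evaluate F(6, 3, 3) term-by-term (mod 11).
  -3*X**3 ↦ -3·216·1·1 = -648
  -2*X**2*Z ↦ -2·36·1·3 = -216
  -3*X*Y**2 ↦ -3·6·9·1 = -162
  X*Y*Z ↦ 1·6·3·3 = 54
  -X*Z**2 ↦ -1·6·1·9 = -54
  2*Y**3 ↦ 2·1·27·1 = 54
  -3*Y*Z**2 ↦ -3·1·3·9 = -81
  2*Z**3 ↦ 2·1·1·27 = 54
Sum: F(6, 3, 3) = (-648) + (-216) + (-162) + (54) + (-54) + (54) + (-81) + (54) = -999.
Reducing mod 11: -999 ≡ 2 (mod 11).
Since F(a, b, c) ≡ 2 ≠ 0 (mod 11), P does NOT lie on the curve.


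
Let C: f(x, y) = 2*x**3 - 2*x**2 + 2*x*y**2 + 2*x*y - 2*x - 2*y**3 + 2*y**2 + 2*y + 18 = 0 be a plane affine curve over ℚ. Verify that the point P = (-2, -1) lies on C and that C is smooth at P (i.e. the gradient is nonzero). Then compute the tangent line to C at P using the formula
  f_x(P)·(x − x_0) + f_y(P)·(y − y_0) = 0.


Tangent line at P: 30*x - 4*y + 56 = 0.

Step 1: f(-2, -1) = 0, so P lies on C.
Step 2: partial derivatives
  f_x(x, y) = 6*x**2 - 4*x + 2*y**2 + 2*y - 2, f_y(x, y) = 4*x*y + 2*x - 6*y**2 + 4*y + 2.
  f_x(P) = 30, f_y(P) = -4 (gradient nonzero, so P is smooth).
Step 3: tangent line at P: 30·(x − -2) + -4·(y − -1) = 0.
Expanding: 30*x - 4*y + 56 = 0.


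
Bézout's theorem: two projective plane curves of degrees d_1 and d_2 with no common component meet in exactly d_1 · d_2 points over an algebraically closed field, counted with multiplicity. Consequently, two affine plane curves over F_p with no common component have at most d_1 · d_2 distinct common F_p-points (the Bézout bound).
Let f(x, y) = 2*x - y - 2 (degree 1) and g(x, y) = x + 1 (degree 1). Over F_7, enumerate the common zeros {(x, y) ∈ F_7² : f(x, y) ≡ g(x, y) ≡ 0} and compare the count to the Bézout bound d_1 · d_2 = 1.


Common zeros: {(6, 3)}; count = 1; Bézout bound = 1.

deg(f) = 1, deg(g) = 1, so Bézout bound = 1.
Scan x ∈ F_7. For each x, list the y ∈ F_7 with f(x, y) ≡ 0 and those with g(x, y) ≡ 0 (mod 7); the common zeros in that column are the intersection.
  x = 0: f ≡ 0 at y ∈ {5}; g ≡ 0 at y ∈ ∅; common: ∅.
  x = 1: f ≡ 0 at y ∈ {0}; g ≡ 0 at y ∈ ∅; common: ∅.
  x = 2: f ≡ 0 at y ∈ {2}; g ≡ 0 at y ∈ ∅; common: ∅.
  x = 3: f ≡ 0 at y ∈ {4}; g ≡ 0 at y ∈ ∅; common: ∅.
  x = 4: f ≡ 0 at y ∈ {6}; g ≡ 0 at y ∈ ∅; common: ∅.
  x = 5: f ≡ 0 at y ∈ {1}; g ≡ 0 at y ∈ ∅; common: ∅.
  x = 6: f ≡ 0 at y ∈ {3}; g ≡ 0 at y ∈ {0, 1, 2, 3, 4, 5, 6}; common: {3}.
Collecting: common zeros = {(6, 3)}, so the count is 1.
Comparison with the Bézout bound: 1 ≤ 1 = deg(f)·deg(g), as expected for curves with no common component (the bound is attained).


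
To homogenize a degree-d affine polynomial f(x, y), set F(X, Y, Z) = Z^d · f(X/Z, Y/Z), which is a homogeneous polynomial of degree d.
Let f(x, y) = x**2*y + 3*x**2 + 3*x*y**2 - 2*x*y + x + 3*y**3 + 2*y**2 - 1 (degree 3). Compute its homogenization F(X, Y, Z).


F(X, Y, Z) = X**2*Y + 3*X**2*Z + 3*X*Y**2 - 2*X*Y*Z + X*Z**2 + 3*Y**3 + 2*Y**2*Z - Z**3

deg(f) = 3.
Substitute x = X/Z, y = Y/Z into f, then multiply by Z^3.
  monomial 1·x^2·y^1 ↦ 1·X^2·Y^1·Z^0.
  monomial 3·x^2·y^0 ↦ 3·X^2·Y^0·Z^1.
  monomial 3·x^1·y^2 ↦ 3·X^1·Y^2·Z^0.
  monomial -2·x^1·y^1 ↦ -2·X^1·Y^1·Z^1.
  monomial 1·x^1·y^0 ↦ 1·X^1·Y^0·Z^2.
  monomial 3·x^0·y^3 ↦ 3·X^0·Y^3·Z^0.
  monomial 2·x^0·y^2 ↦ 2·X^0·Y^2·Z^1.
  monomial -1·x^0·y^0 ↦ -1·X^0·Y^0·Z^3.
Collecting: F(X, Y, Z) = X**2*Y + 3*X**2*Z + 3*X*Y**2 - 2*X*Y*Z + X*Z**2 + 3*Y**3 + 2*Y**2*Z - Z**3.


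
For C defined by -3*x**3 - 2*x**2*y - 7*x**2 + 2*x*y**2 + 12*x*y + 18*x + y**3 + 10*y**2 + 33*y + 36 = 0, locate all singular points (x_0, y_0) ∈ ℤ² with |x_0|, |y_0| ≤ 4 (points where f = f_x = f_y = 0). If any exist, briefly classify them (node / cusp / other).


Singular points: {(0, -3)}; classification: node.

Compute partial derivatives:
  f_x = -9*x**2 - 4*x*y - 14*x + 2*y**2 + 12*y + 18.
  f_y = -2*x**2 + 4*x*y + 12*x + 3*y**2 + 20*y + 33.
Scan x_0 ∈ {−4, ..., 4}. For each x_0, f_y(x_0, y) is a polynomial in y; find its integer roots y ∈ {−4, ..., 4}, then test f_x and f at those candidates.
  x = -4: f_y(-4, y) = 3*y**2 + 4*y - 47; no integer root y with |y| ≤ 4.
  x = -3: f_y(-3, y) = 3*y**2 + 8*y - 21; no integer root y with |y| ≤ 4.
  x = -2: f_y(-2, y) = 3*y**2 + 12*y + 1; no integer root y with |y| ≤ 4.
  x = -1: f_y(-1, y) = 3*y**2 + 16*y + 19; no integer root y with |y| ≤ 4.
  x = 0: f_y(0, y) = 3*y**2 + 20*y + 33; vanishes at y ∈ {-3}. (0, -3): f_x = 0, f = 0 — SINGULAR.
  x = 1: f_y(1, y) = 3*y**2 + 24*y + 43; no integer root y with |y| ≤ 4.
  x = 2: f_y(2, y) = 3*y**2 + 28*y + 49; no integer root y with |y| ≤ 4.
  x = 3: f_y(3, y) = 3*y**2 + 32*y + 51; no integer root y with |y| ≤ 4.
  x = 4: f_y(4, y) = 3*y**2 + 36*y + 49; no integer root y with |y| ≤ 4.
Only singular point on the grid: (0, -3).
Classify: substitute x = 0 + u, y = -3 + v and expand: f = -3*u**3 - 2*u**2*v - u**2 + 2*u*v**2 + v**3 + v**2.
No constant or linear terms (consistent with a singular point). Quadratic part: -u**2 + v**2. Cubic part: -3*u**3 - 2*u**2*v + 2*u*v**2 + v**3.
The quadratic part v**2 - u**2 = (v − u)(v + u) splits into two distinct linear factors, so there are two distinct tangent lines y − -3 = ±(x − 0) — this is a node (ordinary double point).
Classification: node.


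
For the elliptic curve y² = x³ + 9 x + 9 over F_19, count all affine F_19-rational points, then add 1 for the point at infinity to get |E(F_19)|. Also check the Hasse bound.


Affine points = {(0, 3), (0, 16), (1, 0), (2, 4), (2, 15), (3, 5), (3, 14), (7, 4), (7, 15), (8, 2), (8, 17), (10, 4), (10, 15), (13, 9), (13, 10), (15, 2), (15, 17)}; affine count = 17; |E(F_19)| = 18.

Discriminant check: Δ ∝ 4a³ + 27b² = 4·9³ + 27·9² = 4·729 + 27·81 ≡ 11 (mod 19). Nonzero ⇒ E is nonsingular.
For each x ∈ F_19, compute rhs = x³ + 9·x + 9 mod 19, then count y ∈ F_19 with y² ≡ rhs.
  x = 0: rhs = 9, matching y values: 3, 16 (2 points).
  x = 1: rhs = 0, matching y values: 0 (1 points).
  x = 2: rhs = 16, matching y values: 4, 15 (2 points).
  x = 3: rhs = 6, matching y values: 5, 14 (2 points).
  x = 4: rhs = 14, matching y values: none (0 points).
  x = 5: rhs = 8, matching y values: none (0 points).
  x = 6: rhs = 13, matching y values: none (0 points).
  x = 7: rhs = 16, matching y values: 4, 15 (2 points).
  x = 8: rhs = 4, matching y values: 2, 17 (2 points).
  x = 9: rhs = 2, matching y values: none (0 points).
  x = 10: rhs = 16, matching y values: 4, 15 (2 points).
  x = 11: rhs = 14, matching y values: none (0 points).
  x = 12: rhs = 2, matching y values: none (0 points).
  x = 13: rhs = 5, matching y values: 9, 10 (2 points).
  x = 14: rhs = 10, matching y values: none (0 points).
  x = 15: rhs = 4, matching y values: 2, 17 (2 points).
  x = 16: rhs = 12, matching y values: none (0 points).
  x = 17: rhs = 2, matching y values: none (0 points).
  x = 18: rhs = 18, matching y values: none (0 points).
Total affine count: 17.
Full point count |E(F_19)| = 17 + 1 = 18.
Hasse bound: |18 − (19+1)| = |-2| = 2 ≤ 2√19 ≈ 8.7178 ✓.


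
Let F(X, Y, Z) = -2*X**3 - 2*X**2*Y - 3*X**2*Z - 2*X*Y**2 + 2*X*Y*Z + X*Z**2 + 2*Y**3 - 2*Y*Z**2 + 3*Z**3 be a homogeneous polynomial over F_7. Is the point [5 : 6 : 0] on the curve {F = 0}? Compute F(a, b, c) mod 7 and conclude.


F(5,6,0) ≡ 5 (mod 7); P is NOT on the curve.

Evaluate F(5, 6, 0) term-by-term (mod 7).
  -2*X**3 ↦ -2·125·1·1 = -250
  -2*X**2*Y ↦ -2·25·6·1 = -300
  -3*X**2*Z ↦ -3·25·1·0 = 0
  -2*X*Y**2 ↦ -2·5·36·1 = -360
  2*X*Y*Z ↦ 2·5·6·0 = 0
  X*Z**2 ↦ 1·5·1·0 = 0
  2*Y**3 ↦ 2·1·216·1 = 432
  -2*Y*Z**2 ↦ -2·1·6·0 = 0
  3*Z**3 ↦ 3·1·1·0 = 0
Sum: F(5, 6, 0) = (-250) + (-300) + (0) + (-360) + (0) + (0) + (432) + (0) + (0) = -478.
Reducing mod 7: -478 ≡ 5 (mod 7).
Since F(a, b, c) ≡ 5 ≠ 0 (mod 7), P does NOT lie on the curve.


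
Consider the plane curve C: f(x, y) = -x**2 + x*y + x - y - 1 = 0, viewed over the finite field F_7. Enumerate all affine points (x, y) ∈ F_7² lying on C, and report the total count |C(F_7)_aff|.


Affine F_7-points: {(0, 6), (2, 3), (3, 0), (4, 2), (5, 0), (6, 2)}; count = 6.

For each of the 49 pairs (x, y) ∈ F_7², evaluate f(x, y) mod 7. Record the zeros.
  x = 0: [0↦6, 1↦5, 2↦4, 3↦3, 4↦2, 5↦1, 6↦0]  zeros at y ∈ {6}
  x = 1: [0↦6, 1↦6, 2↦6, 3↦6, 4↦6, 5↦6, 6↦6]  zeros at y ∈ ∅
  x = 2: [0↦4, 1↦5, 2↦6, 3↦0, 4↦1, 5↦2, 6↦3]  zeros at y ∈ {3}
  x = 3: [0↦0, 1↦2, 2↦4, 3↦6, 4↦1, 5↦3, 6↦5]  zeros at y ∈ {0}
  x = 4: [0↦1, 1↦4, 2↦0, 3↦3, 4↦6, 5↦2, 6↦5]  zeros at y ∈ {2}
  x = 5: [0↦0, 1↦4, 2↦1, 3↦5, 4↦2, 5↦6, 6↦3]  zeros at y ∈ {0}
  x = 6: [0↦4, 1↦2, 2↦0, 3↦5, 4↦3, 5↦1, 6↦6]  zeros at y ∈ {2}
Collecting zeros: affine points = {(0, 6), (2, 3), (3, 0), (4, 2), (5, 0), (6, 2)}.
Total count |C(F_7)_aff| = 6.


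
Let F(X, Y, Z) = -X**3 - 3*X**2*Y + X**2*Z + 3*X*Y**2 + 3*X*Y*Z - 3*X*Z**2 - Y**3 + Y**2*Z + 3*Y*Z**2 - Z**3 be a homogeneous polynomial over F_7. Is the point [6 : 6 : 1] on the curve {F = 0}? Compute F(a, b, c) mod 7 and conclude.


F(6,6,1) ≡ 6 (mod 7); P is NOT on the curve.

Evaluate F(6, 6, 1) term-by-term (mod 7).
  -X**3 ↦ -1·216·1·1 = -216
  -3*X**2*Y ↦ -3·36·6·1 = -648
  X**2*Z ↦ 1·36·1·1 = 36
  3*X*Y**2 ↦ 3·6·36·1 = 648
  3*X*Y*Z ↦ 3·6·6·1 = 108
  -3*X*Z**2 ↦ -3·6·1·1 = -18
  -Y**3 ↦ -1·1·216·1 = -216
  Y**2*Z ↦ 1·1·36·1 = 36
  3*Y*Z**2 ↦ 3·1·6·1 = 18
  -Z**3 ↦ -1·1·1·1 = -1
Sum: F(6, 6, 1) = (-216) + (-648) + (36) + (648) + (108) + (-18) + (-216) + (36) + (18) + (-1) = -253.
Reducing mod 7: -253 ≡ 6 (mod 7).
Since F(a, b, c) ≡ 6 ≠ 0 (mod 7), P does NOT lie on the curve.


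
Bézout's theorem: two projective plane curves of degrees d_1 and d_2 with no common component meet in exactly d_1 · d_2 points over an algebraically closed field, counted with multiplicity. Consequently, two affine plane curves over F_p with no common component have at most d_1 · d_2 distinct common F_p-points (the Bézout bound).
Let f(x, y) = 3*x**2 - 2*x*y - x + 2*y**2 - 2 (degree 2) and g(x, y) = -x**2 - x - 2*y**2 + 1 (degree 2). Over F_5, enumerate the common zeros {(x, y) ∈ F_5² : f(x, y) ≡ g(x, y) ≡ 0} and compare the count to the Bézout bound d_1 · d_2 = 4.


Common zeros: ∅; count = 0; Bézout bound = 4.

deg(f) = 2, deg(g) = 2, so Bézout bound = 4.
Scan x ∈ F_5. For each x, list the y ∈ F_5 with f(x, y) ≡ 0 and those with g(x, y) ≡ 0 (mod 5); the common zeros in that column are the intersection.
  x = 0: f ≡ 0 at y ∈ {1, 4}; g ≡ 0 at y ∈ ∅; common: ∅.
  x = 1: f ≡ 0 at y ∈ {0, 1}; g ≡ 0 at y ∈ ∅; common: ∅.
  x = 2: f ≡ 0 at y ∈ ∅; g ≡ 0 at y ∈ {0}; common: ∅.
  x = 3: f ≡ 0 at y ∈ {4}; g ≡ 0 at y ∈ ∅; common: ∅.
  x = 4: f ≡ 0 at y ∈ ∅; g ≡ 0 at y ∈ ∅; common: ∅.
Collecting: common zeros = ∅, so the count is 0.
Comparison with the Bézout bound: 0 ≤ 4 = deg(f)·deg(g), as expected for curves with no common component (the affine F_5-count falls short of the bound because intersections may lie at infinity, over extension fields, or carry multiplicity).


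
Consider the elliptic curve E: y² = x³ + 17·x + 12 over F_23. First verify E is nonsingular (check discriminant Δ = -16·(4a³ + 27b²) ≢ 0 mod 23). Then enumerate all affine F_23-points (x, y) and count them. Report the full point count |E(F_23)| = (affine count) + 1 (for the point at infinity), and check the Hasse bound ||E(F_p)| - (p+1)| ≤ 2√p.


Affine points = {(0, 9), (0, 14), (2, 10), (2, 13), (4, 11), (4, 12), (6, 10), (6, 13), (8, 4), (8, 19), (10, 3), (10, 20), (11, 9), (11, 14), (12, 9), (12, 14), (14, 2), (14, 21), (15, 10), (15, 13), (17, 4), (17, 19), (18, 3), (18, 20), (19, 8), (19, 15), (20, 7), (20, 16), (21, 4), (21, 19)}; affine count = 30; |E(F_23)| = 31.

Discriminant check: Δ ∝ 4a³ + 27b² = 4·17³ + 27·12² = 4·4913 + 27·144 ≡ 11 (mod 23). Nonzero ⇒ E is nonsingular.
For each x ∈ F_23, compute rhs = x³ + 17·x + 12 mod 23, then count y ∈ F_23 with y² ≡ rhs.
  x = 0: rhs = 12, matching y values: 9, 14 (2 points).
  x = 1: rhs = 7, matching y values: none (0 points).
  x = 2: rhs = 8, matching y values: 10, 13 (2 points).
  x = 3: rhs = 21, matching y values: none (0 points).
  x = 4: rhs = 6, matching y values: 11, 12 (2 points).
  x = 5: rhs = 15, matching y values: none (0 points).
  x = 6: rhs = 8, matching y values: 10, 13 (2 points).
  x = 7: rhs = 14, matching y values: none (0 points).
  x = 8: rhs = 16, matching y values: 4, 19 (2 points).
  x = 9: rhs = 20, matching y values: none (0 points).
  x = 10: rhs = 9, matching y values: 3, 20 (2 points).
  x = 11: rhs = 12, matching y values: 9, 14 (2 points).
  x = 12: rhs = 12, matching y values: 9, 14 (2 points).
  x = 13: rhs = 15, matching y values: none (0 points).
  x = 14: rhs = 4, matching y values: 2, 21 (2 points).
  x = 15: rhs = 8, matching y values: 10, 13 (2 points).
  x = 16: rhs = 10, matching y values: none (0 points).
  x = 17: rhs = 16, matching y values: 4, 19 (2 points).
  x = 18: rhs = 9, matching y values: 3, 20 (2 points).
  x = 19: rhs = 18, matching y values: 8, 15 (2 points).
  x = 20: rhs = 3, matching y values: 7, 16 (2 points).
  x = 21: rhs = 16, matching y values: 4, 19 (2 points).
  x = 22: rhs = 17, matching y values: none (0 points).
Total affine count: 30.
Full point count |E(F_23)| = 30 + 1 = 31.
Hasse bound: |31 − (23+1)| = |7| = 7 ≤ 2√23 ≈ 9.5917 ✓.


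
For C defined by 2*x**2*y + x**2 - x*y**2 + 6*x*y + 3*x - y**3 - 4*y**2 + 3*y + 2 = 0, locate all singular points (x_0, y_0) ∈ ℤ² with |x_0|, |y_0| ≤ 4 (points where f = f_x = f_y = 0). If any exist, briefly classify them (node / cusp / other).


Singular points: {(-2, -1)}; classification: node.

Compute partial derivatives:
  f_x = 4*x*y + 2*x - y**2 + 6*y + 3.
  f_y = 2*x**2 - 2*x*y + 6*x - 3*y**2 - 8*y + 3.
Scan x_0 ∈ {−4, ..., 4}. For each x_0, f_y(x_0, y) is a polynomial in y; find its integer roots y ∈ {−4, ..., 4}, then test f_x and f at those candidates.
  x = -4: f_y(-4, y) = 11 - 3*y**2; no integer root y with |y| ≤ 4.
  x = -3: f_y(-3, y) = -3*y**2 - 2*y + 3; no integer root y with |y| ≤ 4.
  x = -2: f_y(-2, y) = -3*y**2 - 4*y - 1; vanishes at y ∈ {-1}. (-2, -1): f_x = 0, f = 0 — SINGULAR.
  x = -1: f_y(-1, y) = -3*y**2 - 6*y - 1; no integer root y with |y| ≤ 4.
  x = 0: f_y(0, y) = -3*y**2 - 8*y + 3; vanishes at y ∈ {-3}. (0, -3): f_x = -24 ≠ 0.
  x = 1: f_y(1, y) = -3*y**2 - 10*y + 11; no integer root y with |y| ≤ 4.
  x = 2: f_y(2, y) = -3*y**2 - 12*y + 23; no integer root y with |y| ≤ 4.
  x = 3: f_y(3, y) = -3*y**2 - 14*y + 39; no integer root y with |y| ≤ 4.
  x = 4: f_y(4, y) = -3*y**2 - 16*y + 59; no integer root y with |y| ≤ 4.
Only singular point on the grid: (-2, -1).
Classify: substitute x = -2 + u, y = -1 + v and expand: f = 2*u**2*v - u**2 - u*v**2 - v**3 + v**2.
No constant or linear terms (consistent with a singular point). Quadratic part: -u**2 + v**2. Cubic part: 2*u**2*v - u*v**2 - v**3.
The quadratic part v**2 - u**2 = (v − u)(v + u) splits into two distinct linear factors, so there are two distinct tangent lines y − -1 = ±(x − -2) — this is a node (ordinary double point).
Classification: node.


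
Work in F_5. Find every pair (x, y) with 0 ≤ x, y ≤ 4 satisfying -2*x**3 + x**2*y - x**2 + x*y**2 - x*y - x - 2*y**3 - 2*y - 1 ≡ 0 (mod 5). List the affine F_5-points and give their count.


Affine F_5-points: {(0, 1), (1, 0), (1, 4)}; count = 3.

For each of the 25 pairs (x, y) ∈ F_5², evaluate f(x, y) mod 5. Record the zeros.
  x = 0: [0↦4, 1↦0, 2↦4, 3↦4, 4↦3]  zeros at y ∈ {1}
  x = 1: [0↦0, 1↦2, 2↦4, 3↦4, 4↦0]  zeros at y ∈ {0, 4}
  x = 2: [0↦2, 1↦2, 2↦4, 3↦1, 4↦1]  zeros at y ∈ ∅
  x = 3: [0↦3, 1↦3, 2↦2, 3↦3, 4↦4]  zeros at y ∈ ∅
  x = 4: [0↦1, 1↦3, 2↦1, 3↦3, 4↦2]  zeros at y ∈ ∅
Collecting zeros: affine points = {(0, 1), (1, 0), (1, 4)}.
Total count |C(F_5)_aff| = 3.


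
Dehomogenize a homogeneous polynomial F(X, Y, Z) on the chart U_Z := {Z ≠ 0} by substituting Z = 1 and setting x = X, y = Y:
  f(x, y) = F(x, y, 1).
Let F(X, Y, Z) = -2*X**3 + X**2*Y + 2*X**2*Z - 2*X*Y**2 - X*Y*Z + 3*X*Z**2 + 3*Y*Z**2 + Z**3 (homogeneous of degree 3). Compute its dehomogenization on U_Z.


f(x, y) = -2*x**3 + x**2*y + 2*x**2 - 2*x*y**2 - x*y + 3*x + 3*y + 1

On U_Z we set Z = 1. Each monomial c·X^i·Y^j·Z^k in F becomes c·x^i·y^j·1^k = c·x^i·y^j.
Substituting Z = 1: F(X, Y, 1) = -2*x**3 + x**2*y + 2*x**2 - 2*x*y**2 - x*y + 3*x + 3*y + 1.
Note: deg(f) ≤ deg(F) = 3; strict inequality happens when F is divisible by Z (lost terms).


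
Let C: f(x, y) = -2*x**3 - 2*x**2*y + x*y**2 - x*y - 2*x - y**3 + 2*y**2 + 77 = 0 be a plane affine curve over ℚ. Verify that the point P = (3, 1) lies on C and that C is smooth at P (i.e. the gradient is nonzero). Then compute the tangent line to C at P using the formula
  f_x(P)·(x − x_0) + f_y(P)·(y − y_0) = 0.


Tangent line at P: -68*x - 14*y + 218 = 0.

Step 1: f(3, 1) = 0, so P lies on C.
Step 2: partial derivatives
  f_x(x, y) = -6*x**2 - 4*x*y + y**2 - y - 2, f_y(x, y) = -2*x**2 + 2*x*y - x - 3*y**2 + 4*y.
  f_x(P) = -68, f_y(P) = -14 (gradient nonzero, so P is smooth).
Step 3: tangent line at P: -68·(x − 3) + -14·(y − 1) = 0.
Expanding: -68*x - 14*y + 218 = 0.
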